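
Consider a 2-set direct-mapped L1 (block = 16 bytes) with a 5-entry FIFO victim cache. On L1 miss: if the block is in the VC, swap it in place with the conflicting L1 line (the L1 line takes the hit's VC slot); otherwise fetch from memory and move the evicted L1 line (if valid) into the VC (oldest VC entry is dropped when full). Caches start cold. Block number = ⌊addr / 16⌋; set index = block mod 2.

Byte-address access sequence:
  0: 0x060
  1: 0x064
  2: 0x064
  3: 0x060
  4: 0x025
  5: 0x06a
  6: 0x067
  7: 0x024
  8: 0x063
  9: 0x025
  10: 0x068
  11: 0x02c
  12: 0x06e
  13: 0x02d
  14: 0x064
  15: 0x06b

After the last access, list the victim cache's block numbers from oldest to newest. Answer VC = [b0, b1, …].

VC = [2]

#0 0x60→b6/s0 MISS; vc=[]
#1 0x64→b6/s0 L1-HIT; vc=[]
#2 0x64→b6/s0 L1-HIT; vc=[]
#3 0x60→b6/s0 L1-HIT; vc=[]
#4 0x25→b2/s0 MISS; vc=[6]
#5 0x6a→b6/s0 VC-HIT; vc=[2]
#6 0x67→b6/s0 L1-HIT; vc=[2]
#7 0x24→b2/s0 VC-HIT; vc=[6]
#8 0x63→b6/s0 VC-HIT; vc=[2]
#9 0x25→b2/s0 VC-HIT; vc=[6]
#10 0x68→b6/s0 VC-HIT; vc=[2]
#11 0x2c→b2/s0 VC-HIT; vc=[6]
#12 0x6e→b6/s0 VC-HIT; vc=[2]
#13 0x2d→b2/s0 VC-HIT; vc=[6]
#14 0x64→b6/s0 VC-HIT; vc=[2]
#15 0x6b→b6/s0 L1-HIT; vc=[2]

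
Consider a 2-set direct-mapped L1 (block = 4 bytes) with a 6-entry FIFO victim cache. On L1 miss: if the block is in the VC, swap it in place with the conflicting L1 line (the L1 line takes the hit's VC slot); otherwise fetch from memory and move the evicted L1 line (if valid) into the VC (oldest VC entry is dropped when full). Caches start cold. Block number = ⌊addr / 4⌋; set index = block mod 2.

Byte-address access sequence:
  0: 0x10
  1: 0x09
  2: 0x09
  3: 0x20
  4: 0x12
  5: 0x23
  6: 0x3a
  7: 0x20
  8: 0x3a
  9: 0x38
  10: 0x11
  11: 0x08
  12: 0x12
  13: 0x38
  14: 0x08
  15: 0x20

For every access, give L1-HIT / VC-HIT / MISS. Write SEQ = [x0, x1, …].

SEQ = [MISS, MISS, L1-HIT, MISS, VC-HIT, VC-HIT, MISS, VC-HIT, VC-HIT, L1-HIT, VC-HIT, VC-HIT, VC-HIT, VC-HIT, VC-HIT, VC-HIT]

  [0] addr=0x10 blk=4 s=0: MISS | VC []
  [1] addr=0x9 blk=2 s=0: MISS | VC [4]
  [2] addr=0x9 blk=2 s=0: L1-HIT | VC [4]
  [3] addr=0x20 blk=8 s=0: MISS | VC [4, 2]
  [4] addr=0x12 blk=4 s=0: VC-HIT | VC [8, 2]
  [5] addr=0x23 blk=8 s=0: VC-HIT | VC [4, 2]
  [6] addr=0x3a blk=14 s=0: MISS | VC [4, 2, 8]
  [7] addr=0x20 blk=8 s=0: VC-HIT | VC [4, 2, 14]
  [8] addr=0x3a blk=14 s=0: VC-HIT | VC [4, 2, 8]
  [9] addr=0x38 blk=14 s=0: L1-HIT | VC [4, 2, 8]
  [10] addr=0x11 blk=4 s=0: VC-HIT | VC [14, 2, 8]
  [11] addr=0x8 blk=2 s=0: VC-HIT | VC [14, 4, 8]
  [12] addr=0x12 blk=4 s=0: VC-HIT | VC [14, 2, 8]
  [13] addr=0x38 blk=14 s=0: VC-HIT | VC [4, 2, 8]
  [14] addr=0x8 blk=2 s=0: VC-HIT | VC [4, 14, 8]
  [15] addr=0x20 blk=8 s=0: VC-HIT | VC [4, 14, 2]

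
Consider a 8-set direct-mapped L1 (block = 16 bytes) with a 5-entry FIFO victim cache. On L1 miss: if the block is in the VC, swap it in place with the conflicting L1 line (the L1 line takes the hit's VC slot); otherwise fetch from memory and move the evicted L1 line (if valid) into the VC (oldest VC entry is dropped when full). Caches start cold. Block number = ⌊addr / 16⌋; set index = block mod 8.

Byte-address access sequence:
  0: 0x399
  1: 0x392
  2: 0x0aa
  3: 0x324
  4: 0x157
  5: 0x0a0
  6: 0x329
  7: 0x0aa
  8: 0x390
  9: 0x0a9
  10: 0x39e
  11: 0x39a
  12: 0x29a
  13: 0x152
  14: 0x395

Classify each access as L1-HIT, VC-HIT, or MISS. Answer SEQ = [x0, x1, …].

SEQ = [MISS, L1-HIT, MISS, MISS, MISS, VC-HIT, VC-HIT, VC-HIT, L1-HIT, L1-HIT, L1-HIT, L1-HIT, MISS, L1-HIT, VC-HIT]

  [0] addr=0x399 blk=57 s=1: MISS | VC []
  [1] addr=0x392 blk=57 s=1: L1-HIT | VC []
  [2] addr=0xaa blk=10 s=2: MISS | VC []
  [3] addr=0x324 blk=50 s=2: MISS | VC [10]
  [4] addr=0x157 blk=21 s=5: MISS | VC [10]
  [5] addr=0xa0 blk=10 s=2: VC-HIT | VC [50]
  [6] addr=0x329 blk=50 s=2: VC-HIT | VC [10]
  [7] addr=0xaa blk=10 s=2: VC-HIT | VC [50]
  [8] addr=0x390 blk=57 s=1: L1-HIT | VC [50]
  [9] addr=0xa9 blk=10 s=2: L1-HIT | VC [50]
  [10] addr=0x39e blk=57 s=1: L1-HIT | VC [50]
  [11] addr=0x39a blk=57 s=1: L1-HIT | VC [50]
  [12] addr=0x29a blk=41 s=1: MISS | VC [50, 57]
  [13] addr=0x152 blk=21 s=5: L1-HIT | VC [50, 57]
  [14] addr=0x395 blk=57 s=1: VC-HIT | VC [50, 41]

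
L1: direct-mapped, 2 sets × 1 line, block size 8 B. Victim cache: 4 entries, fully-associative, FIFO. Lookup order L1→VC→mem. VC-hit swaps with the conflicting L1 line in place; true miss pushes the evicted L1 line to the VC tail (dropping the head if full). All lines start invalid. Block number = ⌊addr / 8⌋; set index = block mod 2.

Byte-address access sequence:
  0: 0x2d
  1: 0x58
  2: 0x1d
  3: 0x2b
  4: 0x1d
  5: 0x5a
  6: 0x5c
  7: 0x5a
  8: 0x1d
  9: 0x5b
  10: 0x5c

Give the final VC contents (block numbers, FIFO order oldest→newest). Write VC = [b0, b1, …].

0: 0x2d (blk 5, set 1) → MISS  vc=[]
1: 0x58 (blk 11, set 1) → MISS  vc=[5]
2: 0x1d (blk 3, set 1) → MISS  vc=[5, 11]
3: 0x2b (blk 5, set 1) → VC-HIT  vc=[3, 11]
4: 0x1d (blk 3, set 1) → VC-HIT  vc=[5, 11]
5: 0x5a (blk 11, set 1) → VC-HIT  vc=[5, 3]
6: 0x5c (blk 11, set 1) → L1-HIT  vc=[5, 3]
7: 0x5a (blk 11, set 1) → L1-HIT  vc=[5, 3]
8: 0x1d (blk 3, set 1) → VC-HIT  vc=[5, 11]
9: 0x5b (blk 11, set 1) → VC-HIT  vc=[5, 3]
10: 0x5c (blk 11, set 1) → L1-HIT  vc=[5, 3]

VC = [5, 3]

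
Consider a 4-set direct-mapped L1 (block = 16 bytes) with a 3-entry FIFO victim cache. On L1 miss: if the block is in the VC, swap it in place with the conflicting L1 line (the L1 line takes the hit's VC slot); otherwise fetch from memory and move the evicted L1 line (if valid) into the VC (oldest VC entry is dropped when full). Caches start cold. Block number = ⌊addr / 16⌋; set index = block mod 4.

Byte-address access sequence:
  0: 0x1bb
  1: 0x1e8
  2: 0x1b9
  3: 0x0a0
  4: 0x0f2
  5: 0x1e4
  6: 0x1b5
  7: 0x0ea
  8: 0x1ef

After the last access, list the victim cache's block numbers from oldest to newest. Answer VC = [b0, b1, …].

  [0] addr=0x1bb blk=27 s=3: MISS | VC []
  [1] addr=0x1e8 blk=30 s=2: MISS | VC []
  [2] addr=0x1b9 blk=27 s=3: L1-HIT | VC []
  [3] addr=0xa0 blk=10 s=2: MISS | VC [30]
  [4] addr=0xf2 blk=15 s=3: MISS | VC [30, 27]
  [5] addr=0x1e4 blk=30 s=2: VC-HIT | VC [10, 27]
  [6] addr=0x1b5 blk=27 s=3: VC-HIT | VC [10, 15]
  [7] addr=0xea blk=14 s=2: MISS | VC [10, 15, 30]
  [8] addr=0x1ef blk=30 s=2: VC-HIT | VC [10, 15, 14]

VC = [10, 15, 14]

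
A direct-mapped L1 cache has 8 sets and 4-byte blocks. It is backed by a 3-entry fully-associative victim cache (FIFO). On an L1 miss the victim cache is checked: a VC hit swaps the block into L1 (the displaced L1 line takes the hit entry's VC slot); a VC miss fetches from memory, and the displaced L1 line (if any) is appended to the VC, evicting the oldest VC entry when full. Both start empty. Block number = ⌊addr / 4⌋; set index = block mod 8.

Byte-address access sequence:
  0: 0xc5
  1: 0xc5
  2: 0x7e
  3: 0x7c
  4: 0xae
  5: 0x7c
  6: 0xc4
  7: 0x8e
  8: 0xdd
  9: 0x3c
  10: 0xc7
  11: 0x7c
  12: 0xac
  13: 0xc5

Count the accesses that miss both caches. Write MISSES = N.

#0 0xc5→b49/s1 MISS; vc=[]
#1 0xc5→b49/s1 L1-HIT; vc=[]
#2 0x7e→b31/s7 MISS; vc=[]
#3 0x7c→b31/s7 L1-HIT; vc=[]
#4 0xae→b43/s3 MISS; vc=[]
#5 0x7c→b31/s7 L1-HIT; vc=[]
#6 0xc4→b49/s1 L1-HIT; vc=[]
#7 0x8e→b35/s3 MISS; vc=[43]
#8 0xdd→b55/s7 MISS; vc=[43,31]
#9 0x3c→b15/s7 MISS; vc=[43,31,55]
#10 0xc7→b49/s1 L1-HIT; vc=[43,31,55]
#11 0x7c→b31/s7 VC-HIT; vc=[43,15,55]
#12 0xac→b43/s3 VC-HIT; vc=[35,15,55]
#13 0xc5→b49/s1 L1-HIT; vc=[35,15,55]

MISSES = 6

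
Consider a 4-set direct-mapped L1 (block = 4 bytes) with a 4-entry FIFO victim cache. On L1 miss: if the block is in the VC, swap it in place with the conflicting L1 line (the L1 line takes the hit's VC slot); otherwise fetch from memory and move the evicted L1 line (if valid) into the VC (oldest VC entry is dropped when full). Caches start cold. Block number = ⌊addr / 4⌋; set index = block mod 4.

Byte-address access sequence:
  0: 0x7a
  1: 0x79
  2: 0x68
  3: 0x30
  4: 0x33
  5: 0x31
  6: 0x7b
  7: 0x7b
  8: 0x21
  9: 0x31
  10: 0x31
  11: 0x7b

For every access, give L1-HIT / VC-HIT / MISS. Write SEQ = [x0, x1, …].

#0 0x7a→b30/s2 MISS; vc=[]
#1 0x79→b30/s2 L1-HIT; vc=[]
#2 0x68→b26/s2 MISS; vc=[30]
#3 0x30→b12/s0 MISS; vc=[30]
#4 0x33→b12/s0 L1-HIT; vc=[30]
#5 0x31→b12/s0 L1-HIT; vc=[30]
#6 0x7b→b30/s2 VC-HIT; vc=[26]
#7 0x7b→b30/s2 L1-HIT; vc=[26]
#8 0x21→b8/s0 MISS; vc=[26,12]
#9 0x31→b12/s0 VC-HIT; vc=[26,8]
#10 0x31→b12/s0 L1-HIT; vc=[26,8]
#11 0x7b→b30/s2 L1-HIT; vc=[26,8]

SEQ = [MISS, L1-HIT, MISS, MISS, L1-HIT, L1-HIT, VC-HIT, L1-HIT, MISS, VC-HIT, L1-HIT, L1-HIT]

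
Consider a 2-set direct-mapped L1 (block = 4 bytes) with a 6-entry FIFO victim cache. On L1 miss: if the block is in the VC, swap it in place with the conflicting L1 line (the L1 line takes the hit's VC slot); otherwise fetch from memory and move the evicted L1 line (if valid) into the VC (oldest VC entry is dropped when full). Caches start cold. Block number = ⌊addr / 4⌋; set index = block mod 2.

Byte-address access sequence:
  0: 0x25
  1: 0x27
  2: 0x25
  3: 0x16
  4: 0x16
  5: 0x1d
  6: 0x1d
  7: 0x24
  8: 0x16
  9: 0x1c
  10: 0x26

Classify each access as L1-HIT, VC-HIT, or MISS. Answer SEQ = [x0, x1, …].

#0 0x25→b9/s1 MISS; vc=[]
#1 0x27→b9/s1 L1-HIT; vc=[]
#2 0x25→b9/s1 L1-HIT; vc=[]
#3 0x16→b5/s1 MISS; vc=[9]
#4 0x16→b5/s1 L1-HIT; vc=[9]
#5 0x1d→b7/s1 MISS; vc=[9,5]
#6 0x1d→b7/s1 L1-HIT; vc=[9,5]
#7 0x24→b9/s1 VC-HIT; vc=[7,5]
#8 0x16→b5/s1 VC-HIT; vc=[7,9]
#9 0x1c→b7/s1 VC-HIT; vc=[5,9]
#10 0x26→b9/s1 VC-HIT; vc=[5,7]

SEQ = [MISS, L1-HIT, L1-HIT, MISS, L1-HIT, MISS, L1-HIT, VC-HIT, VC-HIT, VC-HIT, VC-HIT]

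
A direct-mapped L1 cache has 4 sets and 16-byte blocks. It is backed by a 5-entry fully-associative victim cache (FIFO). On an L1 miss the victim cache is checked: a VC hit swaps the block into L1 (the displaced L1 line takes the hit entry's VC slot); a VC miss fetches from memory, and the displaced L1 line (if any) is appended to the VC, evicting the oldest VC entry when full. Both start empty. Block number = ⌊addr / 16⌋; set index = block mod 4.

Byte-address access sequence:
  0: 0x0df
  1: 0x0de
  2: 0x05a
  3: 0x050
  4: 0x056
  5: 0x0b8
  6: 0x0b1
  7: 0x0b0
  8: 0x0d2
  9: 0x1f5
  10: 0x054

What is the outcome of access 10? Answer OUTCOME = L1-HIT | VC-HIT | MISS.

0: 0xdf (blk 13, set 1) → MISS  vc=[]
1: 0xde (blk 13, set 1) → L1-HIT  vc=[]
2: 0x5a (blk 5, set 1) → MISS  vc=[13]
3: 0x50 (blk 5, set 1) → L1-HIT  vc=[13]
4: 0x56 (blk 5, set 1) → L1-HIT  vc=[13]
5: 0xb8 (blk 11, set 3) → MISS  vc=[13]
6: 0xb1 (blk 11, set 3) → L1-HIT  vc=[13]
7: 0xb0 (blk 11, set 3) → L1-HIT  vc=[13]
8: 0xd2 (blk 13, set 1) → VC-HIT  vc=[5]
9: 0x1f5 (blk 31, set 3) → MISS  vc=[5, 11]
10: 0x54 (blk 5, set 1) → VC-HIT  vc=[13, 11]

OUTCOME = VC-HIT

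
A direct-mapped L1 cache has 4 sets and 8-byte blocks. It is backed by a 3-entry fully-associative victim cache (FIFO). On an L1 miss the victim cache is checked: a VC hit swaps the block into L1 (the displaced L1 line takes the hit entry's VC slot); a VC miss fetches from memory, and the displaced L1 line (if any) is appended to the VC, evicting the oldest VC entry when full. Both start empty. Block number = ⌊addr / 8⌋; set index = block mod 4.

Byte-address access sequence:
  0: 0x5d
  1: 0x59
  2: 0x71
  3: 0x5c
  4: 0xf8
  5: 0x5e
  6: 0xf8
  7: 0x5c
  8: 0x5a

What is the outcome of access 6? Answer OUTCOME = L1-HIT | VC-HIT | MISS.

OUTCOME = VC-HIT

0: 0x5d (blk 11, set 3) → MISS  vc=[]
1: 0x59 (blk 11, set 3) → L1-HIT  vc=[]
2: 0x71 (blk 14, set 2) → MISS  vc=[]
3: 0x5c (blk 11, set 3) → L1-HIT  vc=[]
4: 0xf8 (blk 31, set 3) → MISS  vc=[11]
5: 0x5e (blk 11, set 3) → VC-HIT  vc=[31]
6: 0xf8 (blk 31, set 3) → VC-HIT  vc=[11]
7: 0x5c (blk 11, set 3) → VC-HIT  vc=[31]
8: 0x5a (blk 11, set 3) → L1-HIT  vc=[31]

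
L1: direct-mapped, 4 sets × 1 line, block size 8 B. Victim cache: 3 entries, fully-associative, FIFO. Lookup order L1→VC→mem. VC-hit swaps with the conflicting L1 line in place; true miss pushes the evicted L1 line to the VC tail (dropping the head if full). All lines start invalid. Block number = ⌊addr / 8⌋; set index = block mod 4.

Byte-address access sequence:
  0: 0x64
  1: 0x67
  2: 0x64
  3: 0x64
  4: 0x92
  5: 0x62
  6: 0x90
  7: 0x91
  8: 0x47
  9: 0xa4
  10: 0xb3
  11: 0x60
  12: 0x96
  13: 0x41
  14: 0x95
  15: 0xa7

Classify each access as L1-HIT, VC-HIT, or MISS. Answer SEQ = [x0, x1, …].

#0 0x64→b12/s0 MISS; vc=[]
#1 0x67→b12/s0 L1-HIT; vc=[]
#2 0x64→b12/s0 L1-HIT; vc=[]
#3 0x64→b12/s0 L1-HIT; vc=[]
#4 0x92→b18/s2 MISS; vc=[]
#5 0x62→b12/s0 L1-HIT; vc=[]
#6 0x90→b18/s2 L1-HIT; vc=[]
#7 0x91→b18/s2 L1-HIT; vc=[]
#8 0x47→b8/s0 MISS; vc=[12]
#9 0xa4→b20/s0 MISS; vc=[12,8]
#10 0xb3→b22/s2 MISS; vc=[12,8,18]
#11 0x60→b12/s0 VC-HIT; vc=[20,8,18]
#12 0x96→b18/s2 VC-HIT; vc=[20,8,22]
#13 0x41→b8/s0 VC-HIT; vc=[20,12,22]
#14 0x95→b18/s2 L1-HIT; vc=[20,12,22]
#15 0xa7→b20/s0 VC-HIT; vc=[8,12,22]

SEQ = [MISS, L1-HIT, L1-HIT, L1-HIT, MISS, L1-HIT, L1-HIT, L1-HIT, MISS, MISS, MISS, VC-HIT, VC-HIT, VC-HIT, L1-HIT, VC-HIT]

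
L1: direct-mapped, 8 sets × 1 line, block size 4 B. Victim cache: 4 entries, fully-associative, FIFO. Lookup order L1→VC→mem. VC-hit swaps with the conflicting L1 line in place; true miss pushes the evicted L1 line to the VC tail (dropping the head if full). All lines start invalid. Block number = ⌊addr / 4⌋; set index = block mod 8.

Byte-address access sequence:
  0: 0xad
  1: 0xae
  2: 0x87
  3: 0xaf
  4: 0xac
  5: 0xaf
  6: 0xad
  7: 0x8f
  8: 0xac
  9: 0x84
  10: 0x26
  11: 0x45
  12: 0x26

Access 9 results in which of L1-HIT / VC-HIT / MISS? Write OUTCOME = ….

  [0] addr=0xad blk=43 s=3: MISS | VC []
  [1] addr=0xae blk=43 s=3: L1-HIT | VC []
  [2] addr=0x87 blk=33 s=1: MISS | VC []
  [3] addr=0xaf blk=43 s=3: L1-HIT | VC []
  [4] addr=0xac blk=43 s=3: L1-HIT | VC []
  [5] addr=0xaf blk=43 s=3: L1-HIT | VC []
  [6] addr=0xad blk=43 s=3: L1-HIT | VC []
  [7] addr=0x8f blk=35 s=3: MISS | VC [43]
  [8] addr=0xac blk=43 s=3: VC-HIT | VC [35]
  [9] addr=0x84 blk=33 s=1: L1-HIT | VC [35]
  [10] addr=0x26 blk=9 s=1: MISS | VC [35, 33]
  [11] addr=0x45 blk=17 s=1: MISS | VC [35, 33, 9]
  [12] addr=0x26 blk=9 s=1: VC-HIT | VC [35, 33, 17]

OUTCOME = L1-HIT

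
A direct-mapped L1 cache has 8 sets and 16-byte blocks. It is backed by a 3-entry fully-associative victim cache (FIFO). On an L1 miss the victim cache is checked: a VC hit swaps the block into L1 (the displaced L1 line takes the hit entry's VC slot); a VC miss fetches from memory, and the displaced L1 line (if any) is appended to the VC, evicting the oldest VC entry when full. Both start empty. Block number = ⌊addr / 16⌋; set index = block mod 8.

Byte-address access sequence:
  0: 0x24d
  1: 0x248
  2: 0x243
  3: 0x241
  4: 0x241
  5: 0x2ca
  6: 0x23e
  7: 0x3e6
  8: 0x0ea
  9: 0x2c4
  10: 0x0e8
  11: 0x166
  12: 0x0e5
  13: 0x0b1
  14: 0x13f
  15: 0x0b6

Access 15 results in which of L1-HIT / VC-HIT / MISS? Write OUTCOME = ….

OUTCOME = VC-HIT

#0 0x24d→b36/s4 MISS; vc=[]
#1 0x248→b36/s4 L1-HIT; vc=[]
#2 0x243→b36/s4 L1-HIT; vc=[]
#3 0x241→b36/s4 L1-HIT; vc=[]
#4 0x241→b36/s4 L1-HIT; vc=[]
#5 0x2ca→b44/s4 MISS; vc=[36]
#6 0x23e→b35/s3 MISS; vc=[36]
#7 0x3e6→b62/s6 MISS; vc=[36]
#8 0xea→b14/s6 MISS; vc=[36,62]
#9 0x2c4→b44/s4 L1-HIT; vc=[36,62]
#10 0xe8→b14/s6 L1-HIT; vc=[36,62]
#11 0x166→b22/s6 MISS; vc=[36,62,14]
#12 0xe5→b14/s6 VC-HIT; vc=[36,62,22]
#13 0xb1→b11/s3 MISS; vc=[62,22,35]
#14 0x13f→b19/s3 MISS; vc=[22,35,11]
#15 0xb6→b11/s3 VC-HIT; vc=[22,35,19]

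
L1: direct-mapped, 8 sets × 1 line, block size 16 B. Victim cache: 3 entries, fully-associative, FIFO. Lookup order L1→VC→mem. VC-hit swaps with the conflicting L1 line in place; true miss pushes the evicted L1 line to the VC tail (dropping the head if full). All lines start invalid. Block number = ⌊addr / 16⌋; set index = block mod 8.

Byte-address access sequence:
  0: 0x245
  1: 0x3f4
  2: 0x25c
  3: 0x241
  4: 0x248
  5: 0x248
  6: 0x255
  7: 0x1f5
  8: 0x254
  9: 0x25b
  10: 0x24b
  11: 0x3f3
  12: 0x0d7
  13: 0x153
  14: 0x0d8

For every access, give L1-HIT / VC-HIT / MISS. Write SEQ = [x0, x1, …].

SEQ = [MISS, MISS, MISS, L1-HIT, L1-HIT, L1-HIT, L1-HIT, MISS, L1-HIT, L1-HIT, L1-HIT, VC-HIT, MISS, MISS, VC-HIT]

0: 0x245 (blk 36, set 4) → MISS  vc=[]
1: 0x3f4 (blk 63, set 7) → MISS  vc=[]
2: 0x25c (blk 37, set 5) → MISS  vc=[]
3: 0x241 (blk 36, set 4) → L1-HIT  vc=[]
4: 0x248 (blk 36, set 4) → L1-HIT  vc=[]
5: 0x248 (blk 36, set 4) → L1-HIT  vc=[]
6: 0x255 (blk 37, set 5) → L1-HIT  vc=[]
7: 0x1f5 (blk 31, set 7) → MISS  vc=[63]
8: 0x254 (blk 37, set 5) → L1-HIT  vc=[63]
9: 0x25b (blk 37, set 5) → L1-HIT  vc=[63]
10: 0x24b (blk 36, set 4) → L1-HIT  vc=[63]
11: 0x3f3 (blk 63, set 7) → VC-HIT  vc=[31]
12: 0xd7 (blk 13, set 5) → MISS  vc=[31, 37]
13: 0x153 (blk 21, set 5) → MISS  vc=[31, 37, 13]
14: 0xd8 (blk 13, set 5) → VC-HIT  vc=[31, 37, 21]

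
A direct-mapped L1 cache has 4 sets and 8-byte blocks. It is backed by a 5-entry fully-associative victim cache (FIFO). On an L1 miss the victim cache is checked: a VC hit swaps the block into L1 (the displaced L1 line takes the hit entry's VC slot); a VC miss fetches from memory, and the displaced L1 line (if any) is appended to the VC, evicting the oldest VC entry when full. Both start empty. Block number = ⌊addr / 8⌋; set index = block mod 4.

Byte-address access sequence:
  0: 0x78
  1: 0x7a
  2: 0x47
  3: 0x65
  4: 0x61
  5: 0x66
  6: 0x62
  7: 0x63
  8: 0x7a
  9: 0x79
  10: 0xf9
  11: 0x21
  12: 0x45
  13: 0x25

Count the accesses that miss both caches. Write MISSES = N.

  [0] addr=0x78 blk=15 s=3: MISS | VC []
  [1] addr=0x7a blk=15 s=3: L1-HIT | VC []
  [2] addr=0x47 blk=8 s=0: MISS | VC []
  [3] addr=0x65 blk=12 s=0: MISS | VC [8]
  [4] addr=0x61 blk=12 s=0: L1-HIT | VC [8]
  [5] addr=0x66 blk=12 s=0: L1-HIT | VC [8]
  [6] addr=0x62 blk=12 s=0: L1-HIT | VC [8]
  [7] addr=0x63 blk=12 s=0: L1-HIT | VC [8]
  [8] addr=0x7a blk=15 s=3: L1-HIT | VC [8]
  [9] addr=0x79 blk=15 s=3: L1-HIT | VC [8]
  [10] addr=0xf9 blk=31 s=3: MISS | VC [8, 15]
  [11] addr=0x21 blk=4 s=0: MISS | VC [8, 15, 12]
  [12] addr=0x45 blk=8 s=0: VC-HIT | VC [4, 15, 12]
  [13] addr=0x25 blk=4 s=0: VC-HIT | VC [8, 15, 12]

MISSES = 5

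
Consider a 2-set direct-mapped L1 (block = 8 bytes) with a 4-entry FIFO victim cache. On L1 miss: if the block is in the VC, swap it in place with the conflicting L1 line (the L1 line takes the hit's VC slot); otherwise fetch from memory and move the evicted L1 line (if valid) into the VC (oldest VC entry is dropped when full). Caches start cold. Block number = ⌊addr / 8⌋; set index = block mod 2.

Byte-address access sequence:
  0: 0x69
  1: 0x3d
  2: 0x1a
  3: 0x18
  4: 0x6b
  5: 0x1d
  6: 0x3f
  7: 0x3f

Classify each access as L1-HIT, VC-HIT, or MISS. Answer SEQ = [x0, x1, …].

SEQ = [MISS, MISS, MISS, L1-HIT, VC-HIT, VC-HIT, VC-HIT, L1-HIT]

0: 0x69 (blk 13, set 1) → MISS  vc=[]
1: 0x3d (blk 7, set 1) → MISS  vc=[13]
2: 0x1a (blk 3, set 1) → MISS  vc=[13, 7]
3: 0x18 (blk 3, set 1) → L1-HIT  vc=[13, 7]
4: 0x6b (blk 13, set 1) → VC-HIT  vc=[3, 7]
5: 0x1d (blk 3, set 1) → VC-HIT  vc=[13, 7]
6: 0x3f (blk 7, set 1) → VC-HIT  vc=[13, 3]
7: 0x3f (blk 7, set 1) → L1-HIT  vc=[13, 3]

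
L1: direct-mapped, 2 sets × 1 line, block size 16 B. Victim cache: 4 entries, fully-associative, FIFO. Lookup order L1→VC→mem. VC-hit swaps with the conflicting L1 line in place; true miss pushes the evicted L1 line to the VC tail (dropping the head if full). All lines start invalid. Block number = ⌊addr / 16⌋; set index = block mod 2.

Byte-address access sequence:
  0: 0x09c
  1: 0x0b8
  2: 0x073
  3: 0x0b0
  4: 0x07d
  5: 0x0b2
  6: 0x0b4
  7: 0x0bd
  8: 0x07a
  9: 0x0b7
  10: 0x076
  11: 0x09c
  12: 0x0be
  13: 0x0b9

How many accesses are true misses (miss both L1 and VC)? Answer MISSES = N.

0: 0x9c (blk 9, set 1) → MISS  vc=[]
1: 0xb8 (blk 11, set 1) → MISS  vc=[9]
2: 0x73 (blk 7, set 1) → MISS  vc=[9, 11]
3: 0xb0 (blk 11, set 1) → VC-HIT  vc=[9, 7]
4: 0x7d (blk 7, set 1) → VC-HIT  vc=[9, 11]
5: 0xb2 (blk 11, set 1) → VC-HIT  vc=[9, 7]
6: 0xb4 (blk 11, set 1) → L1-HIT  vc=[9, 7]
7: 0xbd (blk 11, set 1) → L1-HIT  vc=[9, 7]
8: 0x7a (blk 7, set 1) → VC-HIT  vc=[9, 11]
9: 0xb7 (blk 11, set 1) → VC-HIT  vc=[9, 7]
10: 0x76 (blk 7, set 1) → VC-HIT  vc=[9, 11]
11: 0x9c (blk 9, set 1) → VC-HIT  vc=[7, 11]
12: 0xbe (blk 11, set 1) → VC-HIT  vc=[7, 9]
13: 0xb9 (blk 11, set 1) → L1-HIT  vc=[7, 9]

MISSES = 3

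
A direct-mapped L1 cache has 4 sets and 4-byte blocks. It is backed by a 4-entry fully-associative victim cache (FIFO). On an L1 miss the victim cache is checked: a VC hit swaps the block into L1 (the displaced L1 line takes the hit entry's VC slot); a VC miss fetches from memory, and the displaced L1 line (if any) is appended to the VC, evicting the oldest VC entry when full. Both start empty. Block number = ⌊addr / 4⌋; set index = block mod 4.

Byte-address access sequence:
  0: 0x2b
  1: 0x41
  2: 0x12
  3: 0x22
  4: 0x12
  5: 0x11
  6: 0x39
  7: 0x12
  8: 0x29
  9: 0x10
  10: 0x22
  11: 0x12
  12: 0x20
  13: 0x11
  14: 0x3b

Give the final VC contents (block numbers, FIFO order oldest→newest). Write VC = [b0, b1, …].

VC = [16, 8, 10]

0: 0x2b (blk 10, set 2) → MISS  vc=[]
1: 0x41 (blk 16, set 0) → MISS  vc=[]
2: 0x12 (blk 4, set 0) → MISS  vc=[16]
3: 0x22 (blk 8, set 0) → MISS  vc=[16, 4]
4: 0x12 (blk 4, set 0) → VC-HIT  vc=[16, 8]
5: 0x11 (blk 4, set 0) → L1-HIT  vc=[16, 8]
6: 0x39 (blk 14, set 2) → MISS  vc=[16, 8, 10]
7: 0x12 (blk 4, set 0) → L1-HIT  vc=[16, 8, 10]
8: 0x29 (blk 10, set 2) → VC-HIT  vc=[16, 8, 14]
9: 0x10 (blk 4, set 0) → L1-HIT  vc=[16, 8, 14]
10: 0x22 (blk 8, set 0) → VC-HIT  vc=[16, 4, 14]
11: 0x12 (blk 4, set 0) → VC-HIT  vc=[16, 8, 14]
12: 0x20 (blk 8, set 0) → VC-HIT  vc=[16, 4, 14]
13: 0x11 (blk 4, set 0) → VC-HIT  vc=[16, 8, 14]
14: 0x3b (blk 14, set 2) → VC-HIT  vc=[16, 8, 10]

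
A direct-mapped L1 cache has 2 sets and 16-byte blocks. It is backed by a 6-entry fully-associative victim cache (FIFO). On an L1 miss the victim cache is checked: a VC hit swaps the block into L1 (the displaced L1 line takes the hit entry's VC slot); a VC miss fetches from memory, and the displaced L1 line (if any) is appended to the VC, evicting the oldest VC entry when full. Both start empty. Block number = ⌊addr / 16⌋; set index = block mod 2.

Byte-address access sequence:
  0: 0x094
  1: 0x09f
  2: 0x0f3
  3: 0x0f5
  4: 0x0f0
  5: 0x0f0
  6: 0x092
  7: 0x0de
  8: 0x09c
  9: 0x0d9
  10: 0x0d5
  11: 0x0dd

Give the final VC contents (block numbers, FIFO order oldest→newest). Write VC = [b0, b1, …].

0: 0x94 (blk 9, set 1) → MISS  vc=[]
1: 0x9f (blk 9, set 1) → L1-HIT  vc=[]
2: 0xf3 (blk 15, set 1) → MISS  vc=[9]
3: 0xf5 (blk 15, set 1) → L1-HIT  vc=[9]
4: 0xf0 (blk 15, set 1) → L1-HIT  vc=[9]
5: 0xf0 (blk 15, set 1) → L1-HIT  vc=[9]
6: 0x92 (blk 9, set 1) → VC-HIT  vc=[15]
7: 0xde (blk 13, set 1) → MISS  vc=[15, 9]
8: 0x9c (blk 9, set 1) → VC-HIT  vc=[15, 13]
9: 0xd9 (blk 13, set 1) → VC-HIT  vc=[15, 9]
10: 0xd5 (blk 13, set 1) → L1-HIT  vc=[15, 9]
11: 0xdd (blk 13, set 1) → L1-HIT  vc=[15, 9]

VC = [15, 9]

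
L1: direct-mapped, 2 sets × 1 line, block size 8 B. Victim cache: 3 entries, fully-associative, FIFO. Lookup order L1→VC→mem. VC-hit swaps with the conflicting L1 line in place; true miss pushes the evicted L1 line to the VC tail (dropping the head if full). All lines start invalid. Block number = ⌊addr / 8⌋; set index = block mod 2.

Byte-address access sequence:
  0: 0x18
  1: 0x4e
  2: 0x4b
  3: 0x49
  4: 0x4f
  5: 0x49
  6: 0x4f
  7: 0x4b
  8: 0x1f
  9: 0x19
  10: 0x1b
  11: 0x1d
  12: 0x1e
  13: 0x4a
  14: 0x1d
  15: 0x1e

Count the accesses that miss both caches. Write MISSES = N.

  [0] addr=0x18 blk=3 s=1: MISS | VC []
  [1] addr=0x4e blk=9 s=1: MISS | VC [3]
  [2] addr=0x4b blk=9 s=1: L1-HIT | VC [3]
  [3] addr=0x49 blk=9 s=1: L1-HIT | VC [3]
  [4] addr=0x4f blk=9 s=1: L1-HIT | VC [3]
  [5] addr=0x49 blk=9 s=1: L1-HIT | VC [3]
  [6] addr=0x4f blk=9 s=1: L1-HIT | VC [3]
  [7] addr=0x4b blk=9 s=1: L1-HIT | VC [3]
  [8] addr=0x1f blk=3 s=1: VC-HIT | VC [9]
  [9] addr=0x19 blk=3 s=1: L1-HIT | VC [9]
  [10] addr=0x1b blk=3 s=1: L1-HIT | VC [9]
  [11] addr=0x1d blk=3 s=1: L1-HIT | VC [9]
  [12] addr=0x1e blk=3 s=1: L1-HIT | VC [9]
  [13] addr=0x4a blk=9 s=1: VC-HIT | VC [3]
  [14] addr=0x1d blk=3 s=1: VC-HIT | VC [9]
  [15] addr=0x1e blk=3 s=1: L1-HIT | VC [9]

MISSES = 2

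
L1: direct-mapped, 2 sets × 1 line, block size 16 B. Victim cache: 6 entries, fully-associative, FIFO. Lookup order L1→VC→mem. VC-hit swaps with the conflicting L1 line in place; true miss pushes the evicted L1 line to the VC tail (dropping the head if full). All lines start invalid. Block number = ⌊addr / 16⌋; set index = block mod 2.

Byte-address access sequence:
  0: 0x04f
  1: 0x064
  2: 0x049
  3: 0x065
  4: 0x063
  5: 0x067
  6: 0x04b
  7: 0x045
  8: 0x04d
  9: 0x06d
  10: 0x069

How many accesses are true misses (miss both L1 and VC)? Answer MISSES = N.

  [0] addr=0x4f blk=4 s=0: MISS | VC []
  [1] addr=0x64 blk=6 s=0: MISS | VC [4]
  [2] addr=0x49 blk=4 s=0: VC-HIT | VC [6]
  [3] addr=0x65 blk=6 s=0: VC-HIT | VC [4]
  [4] addr=0x63 blk=6 s=0: L1-HIT | VC [4]
  [5] addr=0x67 blk=6 s=0: L1-HIT | VC [4]
  [6] addr=0x4b blk=4 s=0: VC-HIT | VC [6]
  [7] addr=0x45 blk=4 s=0: L1-HIT | VC [6]
  [8] addr=0x4d blk=4 s=0: L1-HIT | VC [6]
  [9] addr=0x6d blk=6 s=0: VC-HIT | VC [4]
  [10] addr=0x69 blk=6 s=0: L1-HIT | VC [4]

MISSES = 2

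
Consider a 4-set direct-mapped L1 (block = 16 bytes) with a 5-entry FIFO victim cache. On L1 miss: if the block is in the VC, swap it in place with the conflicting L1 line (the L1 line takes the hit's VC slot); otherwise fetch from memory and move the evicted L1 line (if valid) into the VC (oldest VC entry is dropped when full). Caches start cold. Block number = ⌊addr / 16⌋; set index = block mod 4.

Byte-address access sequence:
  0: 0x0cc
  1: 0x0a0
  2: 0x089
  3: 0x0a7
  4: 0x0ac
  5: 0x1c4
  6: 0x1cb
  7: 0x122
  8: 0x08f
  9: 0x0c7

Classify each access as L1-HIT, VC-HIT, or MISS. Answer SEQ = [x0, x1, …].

SEQ = [MISS, MISS, MISS, L1-HIT, L1-HIT, MISS, L1-HIT, MISS, VC-HIT, VC-HIT]

  [0] addr=0xcc blk=12 s=0: MISS | VC []
  [1] addr=0xa0 blk=10 s=2: MISS | VC []
  [2] addr=0x89 blk=8 s=0: MISS | VC [12]
  [3] addr=0xa7 blk=10 s=2: L1-HIT | VC [12]
  [4] addr=0xac blk=10 s=2: L1-HIT | VC [12]
  [5] addr=0x1c4 blk=28 s=0: MISS | VC [12, 8]
  [6] addr=0x1cb blk=28 s=0: L1-HIT | VC [12, 8]
  [7] addr=0x122 blk=18 s=2: MISS | VC [12, 8, 10]
  [8] addr=0x8f blk=8 s=0: VC-HIT | VC [12, 28, 10]
  [9] addr=0xc7 blk=12 s=0: VC-HIT | VC [8, 28, 10]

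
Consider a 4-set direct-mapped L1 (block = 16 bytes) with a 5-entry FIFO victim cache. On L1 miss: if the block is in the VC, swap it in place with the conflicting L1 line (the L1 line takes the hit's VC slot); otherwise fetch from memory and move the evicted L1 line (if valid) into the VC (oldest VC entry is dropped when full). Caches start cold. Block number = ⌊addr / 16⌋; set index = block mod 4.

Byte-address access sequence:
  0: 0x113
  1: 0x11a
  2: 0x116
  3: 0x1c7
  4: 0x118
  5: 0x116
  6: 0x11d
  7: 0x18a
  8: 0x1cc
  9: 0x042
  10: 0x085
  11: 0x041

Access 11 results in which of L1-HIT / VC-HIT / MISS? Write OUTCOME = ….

  [0] addr=0x113 blk=17 s=1: MISS | VC []
  [1] addr=0x11a blk=17 s=1: L1-HIT | VC []
  [2] addr=0x116 blk=17 s=1: L1-HIT | VC []
  [3] addr=0x1c7 blk=28 s=0: MISS | VC []
  [4] addr=0x118 blk=17 s=1: L1-HIT | VC []
  [5] addr=0x116 blk=17 s=1: L1-HIT | VC []
  [6] addr=0x11d blk=17 s=1: L1-HIT | VC []
  [7] addr=0x18a blk=24 s=0: MISS | VC [28]
  [8] addr=0x1cc blk=28 s=0: VC-HIT | VC [24]
  [9] addr=0x42 blk=4 s=0: MISS | VC [24, 28]
  [10] addr=0x85 blk=8 s=0: MISS | VC [24, 28, 4]
  [11] addr=0x41 blk=4 s=0: VC-HIT | VC [24, 28, 8]

OUTCOME = VC-HIT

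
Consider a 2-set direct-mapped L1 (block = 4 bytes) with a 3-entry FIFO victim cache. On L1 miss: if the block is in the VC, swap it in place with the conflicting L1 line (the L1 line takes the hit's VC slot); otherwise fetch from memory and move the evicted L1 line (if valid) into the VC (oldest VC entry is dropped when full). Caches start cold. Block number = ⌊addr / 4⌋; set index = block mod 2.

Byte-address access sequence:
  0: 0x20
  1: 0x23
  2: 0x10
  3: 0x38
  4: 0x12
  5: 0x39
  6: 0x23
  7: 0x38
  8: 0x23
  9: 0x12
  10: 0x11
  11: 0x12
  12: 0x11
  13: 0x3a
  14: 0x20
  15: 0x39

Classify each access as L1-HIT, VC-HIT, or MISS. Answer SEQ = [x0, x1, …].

SEQ = [MISS, L1-HIT, MISS, MISS, VC-HIT, VC-HIT, VC-HIT, VC-HIT, VC-HIT, VC-HIT, L1-HIT, L1-HIT, L1-HIT, VC-HIT, VC-HIT, VC-HIT]

  [0] addr=0x20 blk=8 s=0: MISS | VC []
  [1] addr=0x23 blk=8 s=0: L1-HIT | VC []
  [2] addr=0x10 blk=4 s=0: MISS | VC [8]
  [3] addr=0x38 blk=14 s=0: MISS | VC [8, 4]
  [4] addr=0x12 blk=4 s=0: VC-HIT | VC [8, 14]
  [5] addr=0x39 blk=14 s=0: VC-HIT | VC [8, 4]
  [6] addr=0x23 blk=8 s=0: VC-HIT | VC [14, 4]
  [7] addr=0x38 blk=14 s=0: VC-HIT | VC [8, 4]
  [8] addr=0x23 blk=8 s=0: VC-HIT | VC [14, 4]
  [9] addr=0x12 blk=4 s=0: VC-HIT | VC [14, 8]
  [10] addr=0x11 blk=4 s=0: L1-HIT | VC [14, 8]
  [11] addr=0x12 blk=4 s=0: L1-HIT | VC [14, 8]
  [12] addr=0x11 blk=4 s=0: L1-HIT | VC [14, 8]
  [13] addr=0x3a blk=14 s=0: VC-HIT | VC [4, 8]
  [14] addr=0x20 blk=8 s=0: VC-HIT | VC [4, 14]
  [15] addr=0x39 blk=14 s=0: VC-HIT | VC [4, 8]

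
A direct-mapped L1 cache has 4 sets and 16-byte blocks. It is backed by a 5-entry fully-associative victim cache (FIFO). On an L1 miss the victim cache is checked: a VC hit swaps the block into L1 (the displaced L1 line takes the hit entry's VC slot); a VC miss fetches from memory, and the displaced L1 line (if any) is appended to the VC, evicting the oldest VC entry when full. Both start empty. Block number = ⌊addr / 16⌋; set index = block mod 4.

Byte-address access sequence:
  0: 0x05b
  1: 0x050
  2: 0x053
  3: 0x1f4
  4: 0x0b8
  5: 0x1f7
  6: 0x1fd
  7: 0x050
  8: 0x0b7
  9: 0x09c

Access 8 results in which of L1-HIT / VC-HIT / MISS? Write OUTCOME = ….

0: 0x5b (blk 5, set 1) → MISS  vc=[]
1: 0x50 (blk 5, set 1) → L1-HIT  vc=[]
2: 0x53 (blk 5, set 1) → L1-HIT  vc=[]
3: 0x1f4 (blk 31, set 3) → MISS  vc=[]
4: 0xb8 (blk 11, set 3) → MISS  vc=[31]
5: 0x1f7 (blk 31, set 3) → VC-HIT  vc=[11]
6: 0x1fd (blk 31, set 3) → L1-HIT  vc=[11]
7: 0x50 (blk 5, set 1) → L1-HIT  vc=[11]
8: 0xb7 (blk 11, set 3) → VC-HIT  vc=[31]
9: 0x9c (blk 9, set 1) → MISS  vc=[31, 5]

OUTCOME = VC-HIT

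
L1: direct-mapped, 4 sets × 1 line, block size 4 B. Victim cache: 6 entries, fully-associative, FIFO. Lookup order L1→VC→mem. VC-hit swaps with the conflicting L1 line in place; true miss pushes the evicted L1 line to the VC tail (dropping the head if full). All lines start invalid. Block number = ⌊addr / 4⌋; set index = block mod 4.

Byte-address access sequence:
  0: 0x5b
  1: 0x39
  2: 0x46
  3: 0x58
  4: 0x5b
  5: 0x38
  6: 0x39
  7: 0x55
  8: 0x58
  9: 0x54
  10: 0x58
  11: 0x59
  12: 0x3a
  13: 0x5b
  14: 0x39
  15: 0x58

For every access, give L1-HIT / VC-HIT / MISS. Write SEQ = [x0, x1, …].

SEQ = [MISS, MISS, MISS, VC-HIT, L1-HIT, VC-HIT, L1-HIT, MISS, VC-HIT, L1-HIT, L1-HIT, L1-HIT, VC-HIT, VC-HIT, VC-HIT, VC-HIT]

#0 0x5b→b22/s2 MISS; vc=[]
#1 0x39→b14/s2 MISS; vc=[22]
#2 0x46→b17/s1 MISS; vc=[22]
#3 0x58→b22/s2 VC-HIT; vc=[14]
#4 0x5b→b22/s2 L1-HIT; vc=[14]
#5 0x38→b14/s2 VC-HIT; vc=[22]
#6 0x39→b14/s2 L1-HIT; vc=[22]
#7 0x55→b21/s1 MISS; vc=[22,17]
#8 0x58→b22/s2 VC-HIT; vc=[14,17]
#9 0x54→b21/s1 L1-HIT; vc=[14,17]
#10 0x58→b22/s2 L1-HIT; vc=[14,17]
#11 0x59→b22/s2 L1-HIT; vc=[14,17]
#12 0x3a→b14/s2 VC-HIT; vc=[22,17]
#13 0x5b→b22/s2 VC-HIT; vc=[14,17]
#14 0x39→b14/s2 VC-HIT; vc=[22,17]
#15 0x58→b22/s2 VC-HIT; vc=[14,17]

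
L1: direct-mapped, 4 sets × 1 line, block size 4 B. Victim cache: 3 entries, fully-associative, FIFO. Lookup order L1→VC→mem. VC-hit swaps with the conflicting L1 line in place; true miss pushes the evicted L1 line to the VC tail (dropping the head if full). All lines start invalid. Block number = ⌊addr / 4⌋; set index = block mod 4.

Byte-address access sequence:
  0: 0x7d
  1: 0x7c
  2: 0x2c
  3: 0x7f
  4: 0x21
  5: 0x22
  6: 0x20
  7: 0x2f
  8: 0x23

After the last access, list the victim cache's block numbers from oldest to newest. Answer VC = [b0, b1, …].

0: 0x7d (blk 31, set 3) → MISS  vc=[]
1: 0x7c (blk 31, set 3) → L1-HIT  vc=[]
2: 0x2c (blk 11, set 3) → MISS  vc=[31]
3: 0x7f (blk 31, set 3) → VC-HIT  vc=[11]
4: 0x21 (blk 8, set 0) → MISS  vc=[11]
5: 0x22 (blk 8, set 0) → L1-HIT  vc=[11]
6: 0x20 (blk 8, set 0) → L1-HIT  vc=[11]
7: 0x2f (blk 11, set 3) → VC-HIT  vc=[31]
8: 0x23 (blk 8, set 0) → L1-HIT  vc=[31]

VC = [31]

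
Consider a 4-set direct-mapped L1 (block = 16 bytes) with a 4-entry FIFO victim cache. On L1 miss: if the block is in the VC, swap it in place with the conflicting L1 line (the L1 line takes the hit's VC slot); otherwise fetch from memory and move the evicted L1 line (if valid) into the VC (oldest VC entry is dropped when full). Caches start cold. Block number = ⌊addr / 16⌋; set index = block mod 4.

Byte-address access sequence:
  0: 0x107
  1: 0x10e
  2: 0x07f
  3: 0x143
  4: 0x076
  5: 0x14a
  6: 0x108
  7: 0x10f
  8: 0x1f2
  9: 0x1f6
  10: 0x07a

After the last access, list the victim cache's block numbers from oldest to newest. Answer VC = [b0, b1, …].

0: 0x107 (blk 16, set 0) → MISS  vc=[]
1: 0x10e (blk 16, set 0) → L1-HIT  vc=[]
2: 0x7f (blk 7, set 3) → MISS  vc=[]
3: 0x143 (blk 20, set 0) → MISS  vc=[16]
4: 0x76 (blk 7, set 3) → L1-HIT  vc=[16]
5: 0x14a (blk 20, set 0) → L1-HIT  vc=[16]
6: 0x108 (blk 16, set 0) → VC-HIT  vc=[20]
7: 0x10f (blk 16, set 0) → L1-HIT  vc=[20]
8: 0x1f2 (blk 31, set 3) → MISS  vc=[20, 7]
9: 0x1f6 (blk 31, set 3) → L1-HIT  vc=[20, 7]
10: 0x7a (blk 7, set 3) → VC-HIT  vc=[20, 31]

VC = [20, 31]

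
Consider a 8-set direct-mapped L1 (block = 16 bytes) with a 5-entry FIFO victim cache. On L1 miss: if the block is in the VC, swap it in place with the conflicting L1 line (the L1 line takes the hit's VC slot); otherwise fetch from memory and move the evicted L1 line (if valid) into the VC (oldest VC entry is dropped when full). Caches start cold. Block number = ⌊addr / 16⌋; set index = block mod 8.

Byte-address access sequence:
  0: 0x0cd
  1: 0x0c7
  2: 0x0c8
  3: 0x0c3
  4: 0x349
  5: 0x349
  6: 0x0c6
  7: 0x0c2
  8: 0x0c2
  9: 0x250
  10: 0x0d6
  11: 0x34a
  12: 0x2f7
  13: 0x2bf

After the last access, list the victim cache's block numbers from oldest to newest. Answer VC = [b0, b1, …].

#0 0xcd→b12/s4 MISS; vc=[]
#1 0xc7→b12/s4 L1-HIT; vc=[]
#2 0xc8→b12/s4 L1-HIT; vc=[]
#3 0xc3→b12/s4 L1-HIT; vc=[]
#4 0x349→b52/s4 MISS; vc=[12]
#5 0x349→b52/s4 L1-HIT; vc=[12]
#6 0xc6→b12/s4 VC-HIT; vc=[52]
#7 0xc2→b12/s4 L1-HIT; vc=[52]
#8 0xc2→b12/s4 L1-HIT; vc=[52]
#9 0x250→b37/s5 MISS; vc=[52]
#10 0xd6→b13/s5 MISS; vc=[52,37]
#11 0x34a→b52/s4 VC-HIT; vc=[12,37]
#12 0x2f7→b47/s7 MISS; vc=[12,37]
#13 0x2bf→b43/s3 MISS; vc=[12,37]

VC = [12, 37]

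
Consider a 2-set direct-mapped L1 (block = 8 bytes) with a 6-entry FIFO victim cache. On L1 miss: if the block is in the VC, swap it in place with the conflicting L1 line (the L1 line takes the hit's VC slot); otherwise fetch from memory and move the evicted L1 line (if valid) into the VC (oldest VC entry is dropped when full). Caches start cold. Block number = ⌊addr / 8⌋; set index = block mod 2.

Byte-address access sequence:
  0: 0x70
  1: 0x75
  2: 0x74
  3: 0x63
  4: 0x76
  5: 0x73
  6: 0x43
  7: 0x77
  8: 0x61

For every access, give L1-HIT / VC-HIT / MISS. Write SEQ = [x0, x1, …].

SEQ = [MISS, L1-HIT, L1-HIT, MISS, VC-HIT, L1-HIT, MISS, VC-HIT, VC-HIT]

  [0] addr=0x70 blk=14 s=0: MISS | VC []
  [1] addr=0x75 blk=14 s=0: L1-HIT | VC []
  [2] addr=0x74 blk=14 s=0: L1-HIT | VC []
  [3] addr=0x63 blk=12 s=0: MISS | VC [14]
  [4] addr=0x76 blk=14 s=0: VC-HIT | VC [12]
  [5] addr=0x73 blk=14 s=0: L1-HIT | VC [12]
  [6] addr=0x43 blk=8 s=0: MISS | VC [12, 14]
  [7] addr=0x77 blk=14 s=0: VC-HIT | VC [12, 8]
  [8] addr=0x61 blk=12 s=0: VC-HIT | VC [14, 8]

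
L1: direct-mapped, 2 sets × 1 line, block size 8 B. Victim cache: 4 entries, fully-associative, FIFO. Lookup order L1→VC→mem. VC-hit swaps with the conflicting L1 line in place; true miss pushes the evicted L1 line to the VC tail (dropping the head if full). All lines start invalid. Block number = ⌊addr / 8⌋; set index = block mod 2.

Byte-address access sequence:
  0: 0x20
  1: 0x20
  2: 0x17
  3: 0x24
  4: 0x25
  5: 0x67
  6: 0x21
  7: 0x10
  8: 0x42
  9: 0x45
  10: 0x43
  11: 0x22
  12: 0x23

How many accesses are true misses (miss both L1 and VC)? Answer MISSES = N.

MISSES = 4

0: 0x20 (blk 4, set 0) → MISS  vc=[]
1: 0x20 (blk 4, set 0) → L1-HIT  vc=[]
2: 0x17 (blk 2, set 0) → MISS  vc=[4]
3: 0x24 (blk 4, set 0) → VC-HIT  vc=[2]
4: 0x25 (blk 4, set 0) → L1-HIT  vc=[2]
5: 0x67 (blk 12, set 0) → MISS  vc=[2, 4]
6: 0x21 (blk 4, set 0) → VC-HIT  vc=[2, 12]
7: 0x10 (blk 2, set 0) → VC-HIT  vc=[4, 12]
8: 0x42 (blk 8, set 0) → MISS  vc=[4, 12, 2]
9: 0x45 (blk 8, set 0) → L1-HIT  vc=[4, 12, 2]
10: 0x43 (blk 8, set 0) → L1-HIT  vc=[4, 12, 2]
11: 0x22 (blk 4, set 0) → VC-HIT  vc=[8, 12, 2]
12: 0x23 (blk 4, set 0) → L1-HIT  vc=[8, 12, 2]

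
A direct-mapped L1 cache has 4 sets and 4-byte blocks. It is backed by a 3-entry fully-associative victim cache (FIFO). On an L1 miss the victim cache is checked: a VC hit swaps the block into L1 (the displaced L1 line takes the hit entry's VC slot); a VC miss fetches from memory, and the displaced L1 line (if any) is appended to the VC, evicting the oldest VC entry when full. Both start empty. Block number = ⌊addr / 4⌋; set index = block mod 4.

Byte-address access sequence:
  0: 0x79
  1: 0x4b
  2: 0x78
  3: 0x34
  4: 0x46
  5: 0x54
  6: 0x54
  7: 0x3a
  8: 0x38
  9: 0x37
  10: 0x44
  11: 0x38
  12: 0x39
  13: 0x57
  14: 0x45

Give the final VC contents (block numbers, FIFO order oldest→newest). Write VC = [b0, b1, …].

VC = [21, 13, 30]

  [0] addr=0x79 blk=30 s=2: MISS | VC []
  [1] addr=0x4b blk=18 s=2: MISS | VC [30]
  [2] addr=0x78 blk=30 s=2: VC-HIT | VC [18]
  [3] addr=0x34 blk=13 s=1: MISS | VC [18]
  [4] addr=0x46 blk=17 s=1: MISS | VC [18, 13]
  [5] addr=0x54 blk=21 s=1: MISS | VC [18, 13, 17]
  [6] addr=0x54 blk=21 s=1: L1-HIT | VC [18, 13, 17]
  [7] addr=0x3a blk=14 s=2: MISS | VC [13, 17, 30]
  [8] addr=0x38 blk=14 s=2: L1-HIT | VC [13, 17, 30]
  [9] addr=0x37 blk=13 s=1: VC-HIT | VC [21, 17, 30]
  [10] addr=0x44 blk=17 s=1: VC-HIT | VC [21, 13, 30]
  [11] addr=0x38 blk=14 s=2: L1-HIT | VC [21, 13, 30]
  [12] addr=0x39 blk=14 s=2: L1-HIT | VC [21, 13, 30]
  [13] addr=0x57 blk=21 s=1: VC-HIT | VC [17, 13, 30]
  [14] addr=0x45 blk=17 s=1: VC-HIT | VC [21, 13, 30]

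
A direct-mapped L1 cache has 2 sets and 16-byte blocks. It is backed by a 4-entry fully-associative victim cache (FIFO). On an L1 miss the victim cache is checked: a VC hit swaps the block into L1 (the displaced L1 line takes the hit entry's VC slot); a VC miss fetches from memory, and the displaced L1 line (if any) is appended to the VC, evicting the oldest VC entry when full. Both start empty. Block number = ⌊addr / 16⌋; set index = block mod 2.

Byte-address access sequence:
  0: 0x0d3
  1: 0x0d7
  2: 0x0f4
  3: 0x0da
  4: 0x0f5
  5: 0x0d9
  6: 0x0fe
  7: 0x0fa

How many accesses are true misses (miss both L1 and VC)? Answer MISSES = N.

MISSES = 2

0: 0xd3 (blk 13, set 1) → MISS  vc=[]
1: 0xd7 (blk 13, set 1) → L1-HIT  vc=[]
2: 0xf4 (blk 15, set 1) → MISS  vc=[13]
3: 0xda (blk 13, set 1) → VC-HIT  vc=[15]
4: 0xf5 (blk 15, set 1) → VC-HIT  vc=[13]
5: 0xd9 (blk 13, set 1) → VC-HIT  vc=[15]
6: 0xfe (blk 15, set 1) → VC-HIT  vc=[13]
7: 0xfa (blk 15, set 1) → L1-HIT  vc=[13]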